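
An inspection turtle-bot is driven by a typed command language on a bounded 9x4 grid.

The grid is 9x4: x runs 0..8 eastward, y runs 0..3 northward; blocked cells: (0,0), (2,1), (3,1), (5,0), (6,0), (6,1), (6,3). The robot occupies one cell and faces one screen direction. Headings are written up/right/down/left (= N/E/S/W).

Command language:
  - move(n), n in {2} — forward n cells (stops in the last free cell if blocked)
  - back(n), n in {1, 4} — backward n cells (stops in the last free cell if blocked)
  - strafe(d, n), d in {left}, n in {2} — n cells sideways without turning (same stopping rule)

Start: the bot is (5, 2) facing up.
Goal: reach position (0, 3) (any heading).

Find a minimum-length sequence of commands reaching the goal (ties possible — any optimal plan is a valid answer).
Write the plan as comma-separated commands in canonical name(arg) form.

start: (5, 2) facing up
[1] after strafe(left, 2): (3, 2) facing up
[2] after strafe(left, 2): (1, 2) facing up
[3] after strafe(left, 2): (0, 2) facing up
[4] after move(2): (0, 3) facing up
minimal: 4 command(s), checked below 4.

strafe(left, 2), strafe(left, 2), strafe(left, 2), move(2)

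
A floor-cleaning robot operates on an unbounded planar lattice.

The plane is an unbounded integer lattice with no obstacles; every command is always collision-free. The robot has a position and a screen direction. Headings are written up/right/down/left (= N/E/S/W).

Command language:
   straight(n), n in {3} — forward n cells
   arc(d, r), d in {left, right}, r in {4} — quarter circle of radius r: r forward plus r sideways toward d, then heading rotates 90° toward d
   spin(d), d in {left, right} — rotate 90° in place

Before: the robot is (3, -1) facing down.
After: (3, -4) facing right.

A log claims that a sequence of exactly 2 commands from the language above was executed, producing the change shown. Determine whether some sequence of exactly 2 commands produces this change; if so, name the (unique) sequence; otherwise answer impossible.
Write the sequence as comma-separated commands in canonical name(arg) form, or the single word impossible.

key: position moved to (3,-4) AND the heading swung to E — translation plus rotation needed
from: (3, -1) facing down
1. straight(3) → (3, -4) facing down
2. spin(left) → (3, -4) facing right
uniquely the one of 25 2-step routes that fits.

straight(3), spin(left)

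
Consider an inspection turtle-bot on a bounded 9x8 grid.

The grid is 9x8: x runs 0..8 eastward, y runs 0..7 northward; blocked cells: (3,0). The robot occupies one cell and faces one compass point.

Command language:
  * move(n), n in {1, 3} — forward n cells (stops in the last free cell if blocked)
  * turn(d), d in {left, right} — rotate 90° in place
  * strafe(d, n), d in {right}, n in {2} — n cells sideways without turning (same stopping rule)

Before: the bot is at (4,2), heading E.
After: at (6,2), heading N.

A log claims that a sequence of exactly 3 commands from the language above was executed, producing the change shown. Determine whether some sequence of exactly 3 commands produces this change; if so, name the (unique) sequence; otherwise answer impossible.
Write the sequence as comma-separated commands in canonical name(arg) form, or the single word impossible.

key: order matters: swapping move(1) and turn(left) lands elsewhere
start: at (4,2), heading E
1. move(1) → at (5,2), heading E
2. move(1) → at (6,2), heading E
3. turn(left) → at (6,2), heading N
no other 3-command option fits: unique.

move(1), move(1), turn(left)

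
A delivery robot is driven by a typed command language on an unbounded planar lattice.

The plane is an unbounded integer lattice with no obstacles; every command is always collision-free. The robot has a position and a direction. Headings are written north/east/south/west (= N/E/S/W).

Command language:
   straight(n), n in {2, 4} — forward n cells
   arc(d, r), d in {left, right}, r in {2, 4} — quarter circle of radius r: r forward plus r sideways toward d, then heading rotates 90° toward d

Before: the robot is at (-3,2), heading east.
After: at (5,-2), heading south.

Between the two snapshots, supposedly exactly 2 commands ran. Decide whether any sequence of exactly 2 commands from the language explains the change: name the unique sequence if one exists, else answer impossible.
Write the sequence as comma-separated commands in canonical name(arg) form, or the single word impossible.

straight(4), arc(right, 4)

key: position moved to (5,-2) AND the heading swung to S — translation plus rotation needed
from: at (-3,2), heading east
1. straight(4) → at (1,2), heading east
2. arc(right, 4) → at (5,-2), heading south
all 36 alternatives checked — unique.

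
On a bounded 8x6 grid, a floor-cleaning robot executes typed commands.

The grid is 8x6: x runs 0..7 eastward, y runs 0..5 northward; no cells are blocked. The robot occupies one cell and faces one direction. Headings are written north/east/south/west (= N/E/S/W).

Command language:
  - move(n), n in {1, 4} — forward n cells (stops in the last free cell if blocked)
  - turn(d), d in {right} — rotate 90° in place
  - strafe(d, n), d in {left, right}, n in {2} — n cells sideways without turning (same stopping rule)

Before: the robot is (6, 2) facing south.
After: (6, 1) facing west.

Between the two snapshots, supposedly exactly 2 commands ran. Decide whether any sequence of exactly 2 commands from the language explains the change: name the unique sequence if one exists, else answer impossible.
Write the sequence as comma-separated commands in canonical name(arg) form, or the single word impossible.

move(1), turn(right)

key: running turn(right) before move(1) would end elsewhere — order is forced
begin: (6, 2) facing south
t=1 move(1) ⇒ (6, 1) facing south
t=2 turn(right) ⇒ (6, 1) facing west
all 25 alternatives checked — unique.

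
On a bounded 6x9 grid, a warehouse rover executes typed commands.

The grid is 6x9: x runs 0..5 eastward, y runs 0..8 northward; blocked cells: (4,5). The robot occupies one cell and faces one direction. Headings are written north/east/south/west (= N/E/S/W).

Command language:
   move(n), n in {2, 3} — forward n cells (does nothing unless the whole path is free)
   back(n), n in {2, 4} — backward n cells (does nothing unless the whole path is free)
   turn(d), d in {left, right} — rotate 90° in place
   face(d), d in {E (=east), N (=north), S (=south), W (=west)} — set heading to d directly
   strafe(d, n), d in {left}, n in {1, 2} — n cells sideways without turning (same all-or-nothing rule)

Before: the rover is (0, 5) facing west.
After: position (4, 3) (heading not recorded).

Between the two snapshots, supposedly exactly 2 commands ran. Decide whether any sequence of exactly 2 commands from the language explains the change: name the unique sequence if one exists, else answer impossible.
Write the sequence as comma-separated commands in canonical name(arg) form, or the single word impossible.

key: order matters: swapping strafe(left, 2) and back(4) lands elsewhere
from: (0, 5) facing west
[1] after strafe(left, 2): (0, 3) facing west
[2] after back(4): (4, 3) facing west
no rival 2-sequence matches.

strafe(left, 2), back(4)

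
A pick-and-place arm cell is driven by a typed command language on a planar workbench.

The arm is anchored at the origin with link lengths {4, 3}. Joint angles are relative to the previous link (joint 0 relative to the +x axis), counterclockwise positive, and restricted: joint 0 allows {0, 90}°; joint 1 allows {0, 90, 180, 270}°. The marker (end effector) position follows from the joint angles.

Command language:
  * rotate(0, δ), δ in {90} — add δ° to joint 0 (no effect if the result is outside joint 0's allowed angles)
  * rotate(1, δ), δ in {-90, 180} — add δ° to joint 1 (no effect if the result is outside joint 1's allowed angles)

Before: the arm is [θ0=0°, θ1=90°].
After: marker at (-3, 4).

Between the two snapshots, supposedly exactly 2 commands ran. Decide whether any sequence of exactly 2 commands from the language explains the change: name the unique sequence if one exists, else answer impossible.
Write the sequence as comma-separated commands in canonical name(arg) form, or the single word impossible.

initial: [θ0=0°, θ1=90°]
step 1 (rotate(0, 90)): [θ0=90°, θ1=90°]
step 2 (rotate(0, 90)): [θ0=90°, θ1=90°]
uniquely the one of 9 2-step routes that fits.

rotate(0, 90), rotate(0, 90)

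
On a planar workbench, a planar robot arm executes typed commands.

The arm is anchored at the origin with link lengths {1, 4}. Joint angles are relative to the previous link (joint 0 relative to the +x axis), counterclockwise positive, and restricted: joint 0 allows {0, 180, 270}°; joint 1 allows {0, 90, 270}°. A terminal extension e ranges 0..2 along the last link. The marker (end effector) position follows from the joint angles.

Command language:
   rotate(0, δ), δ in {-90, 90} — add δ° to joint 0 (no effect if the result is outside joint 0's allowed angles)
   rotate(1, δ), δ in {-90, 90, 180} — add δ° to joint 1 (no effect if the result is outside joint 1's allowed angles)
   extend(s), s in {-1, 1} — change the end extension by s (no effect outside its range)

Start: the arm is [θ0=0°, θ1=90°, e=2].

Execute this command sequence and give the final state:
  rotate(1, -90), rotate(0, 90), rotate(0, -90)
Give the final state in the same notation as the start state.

begin: [θ0=0°, θ1=90°, e=2]
1. rotate(1, -90) → [θ0=0°, θ1=0°, e=2]
2. rotate(0, 90) → [θ0=0°, θ1=0°, e=2]
3. rotate(0, -90) → [θ0=270°, θ1=0°, e=2]

[θ0=270°, θ1=0°, e=2]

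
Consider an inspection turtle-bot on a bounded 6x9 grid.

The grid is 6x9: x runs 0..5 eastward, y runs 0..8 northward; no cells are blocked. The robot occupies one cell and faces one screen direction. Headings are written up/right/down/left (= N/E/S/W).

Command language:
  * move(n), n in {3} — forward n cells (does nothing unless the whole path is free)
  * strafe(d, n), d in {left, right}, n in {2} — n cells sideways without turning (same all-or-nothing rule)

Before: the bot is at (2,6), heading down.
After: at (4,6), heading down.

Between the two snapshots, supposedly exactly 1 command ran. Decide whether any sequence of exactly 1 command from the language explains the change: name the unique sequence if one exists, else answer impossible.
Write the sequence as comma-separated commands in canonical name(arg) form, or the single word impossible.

key: heading stays S — the single command does not turn
begin: at (2,6), heading down
t=1 strafe(left, 2) ⇒ at (4,6), heading down
no other 1-command option fits: unique.

strafe(left, 2)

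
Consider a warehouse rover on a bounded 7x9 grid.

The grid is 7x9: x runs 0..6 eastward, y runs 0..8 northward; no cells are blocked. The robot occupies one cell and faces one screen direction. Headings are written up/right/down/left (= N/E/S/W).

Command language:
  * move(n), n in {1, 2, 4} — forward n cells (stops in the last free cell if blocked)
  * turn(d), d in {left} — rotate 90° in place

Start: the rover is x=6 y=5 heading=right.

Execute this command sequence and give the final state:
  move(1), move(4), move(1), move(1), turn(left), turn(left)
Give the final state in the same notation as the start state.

x=6 y=5 heading=left

t0: x=6 y=5 heading=right
1. move(1) → x=6 y=5 heading=right
2. move(4) → x=6 y=5 heading=right
3. move(1) → x=6 y=5 heading=right
4. move(1) → x=6 y=5 heading=right
5. turn(left) → x=6 y=5 heading=up
6. turn(left) → x=6 y=5 heading=left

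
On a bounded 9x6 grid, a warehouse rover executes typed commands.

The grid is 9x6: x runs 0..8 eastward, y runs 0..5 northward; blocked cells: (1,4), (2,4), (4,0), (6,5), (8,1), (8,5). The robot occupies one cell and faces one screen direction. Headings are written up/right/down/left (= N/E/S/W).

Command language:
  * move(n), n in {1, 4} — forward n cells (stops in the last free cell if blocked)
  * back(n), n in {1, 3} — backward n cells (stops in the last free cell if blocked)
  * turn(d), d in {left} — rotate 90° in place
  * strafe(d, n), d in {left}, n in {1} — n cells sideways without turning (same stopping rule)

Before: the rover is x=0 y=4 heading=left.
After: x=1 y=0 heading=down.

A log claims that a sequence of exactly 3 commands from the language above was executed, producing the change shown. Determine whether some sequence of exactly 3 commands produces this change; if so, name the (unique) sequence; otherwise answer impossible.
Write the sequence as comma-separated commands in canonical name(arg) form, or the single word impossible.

key: position moved to (1,0) AND the heading swung to S — translation plus rotation needed
begin: x=0 y=4 heading=left
step 1 (turn(left)): x=0 y=4 heading=down
step 2 (move(4)): x=0 y=0 heading=down
step 3 (strafe(left, 1)): x=1 y=0 heading=down
no rival 3-sequence matches.

turn(left), move(4), strafe(left, 1)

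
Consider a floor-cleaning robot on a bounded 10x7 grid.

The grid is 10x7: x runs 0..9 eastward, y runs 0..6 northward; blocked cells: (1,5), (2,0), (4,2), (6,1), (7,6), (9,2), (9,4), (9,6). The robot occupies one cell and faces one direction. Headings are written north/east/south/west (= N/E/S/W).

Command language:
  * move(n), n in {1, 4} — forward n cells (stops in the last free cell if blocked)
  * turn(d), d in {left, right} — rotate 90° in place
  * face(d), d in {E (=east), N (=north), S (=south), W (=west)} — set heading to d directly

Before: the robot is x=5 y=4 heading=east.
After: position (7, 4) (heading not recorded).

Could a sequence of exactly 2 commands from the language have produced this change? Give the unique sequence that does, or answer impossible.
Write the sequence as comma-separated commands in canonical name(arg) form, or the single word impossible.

t0: x=5 y=4 heading=east
[1] after move(1): x=6 y=4 heading=east
[2] after move(1): x=7 y=4 heading=east
uniquely the one of 64 2-step routes that fits.

move(1), move(1)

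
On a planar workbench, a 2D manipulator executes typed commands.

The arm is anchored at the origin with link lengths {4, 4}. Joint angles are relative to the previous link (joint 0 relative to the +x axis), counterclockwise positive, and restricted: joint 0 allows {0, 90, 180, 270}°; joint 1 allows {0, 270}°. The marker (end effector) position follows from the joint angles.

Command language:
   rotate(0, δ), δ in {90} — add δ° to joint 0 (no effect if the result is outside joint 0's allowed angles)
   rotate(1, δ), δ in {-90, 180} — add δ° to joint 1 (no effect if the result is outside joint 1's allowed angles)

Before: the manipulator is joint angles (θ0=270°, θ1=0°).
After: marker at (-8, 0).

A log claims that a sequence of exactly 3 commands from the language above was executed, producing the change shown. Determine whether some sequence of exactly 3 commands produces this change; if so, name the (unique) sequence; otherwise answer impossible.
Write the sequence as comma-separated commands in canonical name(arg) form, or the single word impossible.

begin: joint angles (θ0=270°, θ1=0°)
step 1 (rotate(0, 90)): joint angles (θ0=0°, θ1=0°)
step 2 (rotate(0, 90)): joint angles (θ0=90°, θ1=0°)
step 3 (rotate(0, 90)): joint angles (θ0=180°, θ1=0°)
no rival 3-sequence matches.

rotate(0, 90), rotate(0, 90), rotate(0, 90)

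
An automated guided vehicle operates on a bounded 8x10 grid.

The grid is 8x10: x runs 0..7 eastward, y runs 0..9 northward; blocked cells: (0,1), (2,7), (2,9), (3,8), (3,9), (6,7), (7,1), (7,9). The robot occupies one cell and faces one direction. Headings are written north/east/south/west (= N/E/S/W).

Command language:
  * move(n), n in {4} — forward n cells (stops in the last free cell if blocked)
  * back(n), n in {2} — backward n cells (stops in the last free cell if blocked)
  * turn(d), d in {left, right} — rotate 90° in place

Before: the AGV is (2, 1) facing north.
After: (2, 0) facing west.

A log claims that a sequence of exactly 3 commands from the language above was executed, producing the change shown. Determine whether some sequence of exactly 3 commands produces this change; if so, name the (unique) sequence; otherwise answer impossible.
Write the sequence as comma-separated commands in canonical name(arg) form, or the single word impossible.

back(2), back(2), turn(left)

key: order matters: swapping back(2) and turn(left) lands elsewhere
t0: (2, 1) facing north
1. back(2) → (2, 0) facing north
2. back(2) → (2, 0) facing north
3. turn(left) → (2, 0) facing west
no other 3-command option fits: unique.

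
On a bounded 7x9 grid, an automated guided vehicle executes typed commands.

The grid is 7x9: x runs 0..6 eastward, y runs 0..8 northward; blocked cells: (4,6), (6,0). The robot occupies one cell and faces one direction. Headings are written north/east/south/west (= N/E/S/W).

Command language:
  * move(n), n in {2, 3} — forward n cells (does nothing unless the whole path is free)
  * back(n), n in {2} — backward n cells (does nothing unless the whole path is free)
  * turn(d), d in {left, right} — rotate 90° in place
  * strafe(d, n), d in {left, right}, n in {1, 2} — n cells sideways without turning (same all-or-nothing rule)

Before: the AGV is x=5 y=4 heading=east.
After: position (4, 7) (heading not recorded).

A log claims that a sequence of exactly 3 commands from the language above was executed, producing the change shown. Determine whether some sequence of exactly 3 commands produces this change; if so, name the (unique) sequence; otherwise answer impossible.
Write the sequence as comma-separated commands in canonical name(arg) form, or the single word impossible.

key: order matters: swapping turn(left) and strafe(left, 1) lands elsewhere
begin: x=5 y=4 heading=east
t=1 turn(left) ⇒ x=5 y=4 heading=north
t=2 move(3) ⇒ x=5 y=7 heading=north
t=3 strafe(left, 1) ⇒ x=4 y=7 heading=north
no other 3-command option fits: unique.

turn(left), move(3), strafe(left, 1)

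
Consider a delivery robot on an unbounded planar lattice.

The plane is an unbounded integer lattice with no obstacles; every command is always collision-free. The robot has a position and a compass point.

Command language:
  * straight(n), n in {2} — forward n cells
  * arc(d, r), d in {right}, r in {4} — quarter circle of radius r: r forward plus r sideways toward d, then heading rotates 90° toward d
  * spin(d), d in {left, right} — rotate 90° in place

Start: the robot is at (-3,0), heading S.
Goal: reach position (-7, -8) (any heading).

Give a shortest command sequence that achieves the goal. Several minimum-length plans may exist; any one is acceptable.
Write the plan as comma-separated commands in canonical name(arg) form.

t0: at (-3,0), heading S
[1] after straight(2): at (-3,-2), heading S
[2] after straight(2): at (-3,-4), heading S
[3] after arc(right, 4): at (-7,-8), heading W
no 2-step plan works, so 3 is optimal.

straight(2), straight(2), arc(right, 4)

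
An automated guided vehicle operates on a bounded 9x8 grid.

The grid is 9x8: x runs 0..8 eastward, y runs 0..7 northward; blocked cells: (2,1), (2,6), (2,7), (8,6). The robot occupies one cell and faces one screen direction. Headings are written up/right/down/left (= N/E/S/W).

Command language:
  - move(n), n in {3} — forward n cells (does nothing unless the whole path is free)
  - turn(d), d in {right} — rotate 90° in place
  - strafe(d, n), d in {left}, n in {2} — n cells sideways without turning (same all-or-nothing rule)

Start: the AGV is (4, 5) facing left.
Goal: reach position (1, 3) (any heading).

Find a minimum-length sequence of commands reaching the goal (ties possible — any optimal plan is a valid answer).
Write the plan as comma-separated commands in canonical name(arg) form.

strafe(left, 2), move(3)

t0: (4, 5) facing left
t=1 strafe(left, 2) ⇒ (4, 3) facing left
t=2 move(3) ⇒ (1, 3) facing left
no 1-step plan works, so 2 is optimal.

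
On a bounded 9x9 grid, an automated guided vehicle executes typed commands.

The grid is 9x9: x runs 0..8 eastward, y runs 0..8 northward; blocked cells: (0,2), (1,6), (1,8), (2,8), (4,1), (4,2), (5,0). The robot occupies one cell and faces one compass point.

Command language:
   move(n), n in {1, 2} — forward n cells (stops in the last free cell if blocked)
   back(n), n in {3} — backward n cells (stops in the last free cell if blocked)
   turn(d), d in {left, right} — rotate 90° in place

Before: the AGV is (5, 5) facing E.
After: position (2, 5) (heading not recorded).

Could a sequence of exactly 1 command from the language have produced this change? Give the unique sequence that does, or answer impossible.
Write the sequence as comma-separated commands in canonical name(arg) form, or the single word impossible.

back(3)

from: (5, 5) facing E
1. back(3) → (2, 5) facing E
uniquely the one of 5 1-step routes that fits.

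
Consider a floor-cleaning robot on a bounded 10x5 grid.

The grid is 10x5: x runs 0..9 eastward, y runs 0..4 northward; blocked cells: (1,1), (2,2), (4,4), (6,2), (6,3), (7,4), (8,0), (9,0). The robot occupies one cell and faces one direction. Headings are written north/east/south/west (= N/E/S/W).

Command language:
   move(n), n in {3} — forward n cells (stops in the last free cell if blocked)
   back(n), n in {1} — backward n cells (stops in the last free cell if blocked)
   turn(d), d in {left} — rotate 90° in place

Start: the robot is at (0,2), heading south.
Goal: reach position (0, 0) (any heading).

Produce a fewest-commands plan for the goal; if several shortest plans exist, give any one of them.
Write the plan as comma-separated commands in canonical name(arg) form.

t0: at (0,2), heading south
[1] after move(3): at (0,0), heading south
minimal: 1 command(s), checked below 1.

move(3)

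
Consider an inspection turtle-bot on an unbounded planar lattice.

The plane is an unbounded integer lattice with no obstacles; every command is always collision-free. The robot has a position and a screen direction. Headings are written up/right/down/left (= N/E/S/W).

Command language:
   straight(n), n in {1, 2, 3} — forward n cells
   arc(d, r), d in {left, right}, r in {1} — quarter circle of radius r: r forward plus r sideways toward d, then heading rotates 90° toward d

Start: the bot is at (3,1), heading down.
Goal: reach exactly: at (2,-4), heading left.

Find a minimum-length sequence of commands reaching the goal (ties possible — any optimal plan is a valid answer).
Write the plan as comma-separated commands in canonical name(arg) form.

from: at (3,1), heading down
t=1 straight(3) ⇒ at (3,-2), heading down
t=2 straight(1) ⇒ at (3,-3), heading down
t=3 arc(right, 1) ⇒ at (2,-4), heading left
nothing shorter than 3 reaches the goal.

straight(3), straight(1), arc(right, 1)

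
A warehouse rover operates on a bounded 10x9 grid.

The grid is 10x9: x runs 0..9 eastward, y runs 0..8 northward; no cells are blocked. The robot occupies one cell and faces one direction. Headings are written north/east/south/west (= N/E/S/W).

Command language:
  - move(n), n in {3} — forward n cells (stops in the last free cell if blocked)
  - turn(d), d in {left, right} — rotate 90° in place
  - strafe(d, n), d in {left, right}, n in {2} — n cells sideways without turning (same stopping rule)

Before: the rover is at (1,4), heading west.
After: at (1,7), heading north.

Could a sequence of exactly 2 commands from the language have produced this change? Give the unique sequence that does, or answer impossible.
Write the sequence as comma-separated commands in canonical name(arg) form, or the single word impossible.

key: position moved to (1,7) AND the heading swung to N — translation plus rotation needed
t0: at (1,4), heading west
1. turn(right) → at (1,4), heading north
2. move(3) → at (1,7), heading north
no other 2-command option fits: unique.

turn(right), move(3)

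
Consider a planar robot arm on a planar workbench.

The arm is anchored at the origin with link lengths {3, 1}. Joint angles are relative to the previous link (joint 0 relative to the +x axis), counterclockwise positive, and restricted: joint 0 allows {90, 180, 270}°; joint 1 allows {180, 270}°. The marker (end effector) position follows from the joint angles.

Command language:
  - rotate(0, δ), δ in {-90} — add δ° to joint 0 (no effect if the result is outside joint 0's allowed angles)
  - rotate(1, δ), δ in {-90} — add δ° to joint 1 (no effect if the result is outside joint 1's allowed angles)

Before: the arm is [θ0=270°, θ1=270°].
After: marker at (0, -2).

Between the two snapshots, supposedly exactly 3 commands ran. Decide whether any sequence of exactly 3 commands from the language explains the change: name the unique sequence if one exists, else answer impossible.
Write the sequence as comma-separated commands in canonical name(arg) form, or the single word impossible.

t0: [θ0=270°, θ1=270°]
t=1 rotate(1, -90) ⇒ [θ0=270°, θ1=180°]
t=2 rotate(1, -90) ⇒ [θ0=270°, θ1=180°]
t=3 rotate(1, -90) ⇒ [θ0=270°, θ1=180°]
no rival 3-sequence matches.

rotate(1, -90), rotate(1, -90), rotate(1, -90)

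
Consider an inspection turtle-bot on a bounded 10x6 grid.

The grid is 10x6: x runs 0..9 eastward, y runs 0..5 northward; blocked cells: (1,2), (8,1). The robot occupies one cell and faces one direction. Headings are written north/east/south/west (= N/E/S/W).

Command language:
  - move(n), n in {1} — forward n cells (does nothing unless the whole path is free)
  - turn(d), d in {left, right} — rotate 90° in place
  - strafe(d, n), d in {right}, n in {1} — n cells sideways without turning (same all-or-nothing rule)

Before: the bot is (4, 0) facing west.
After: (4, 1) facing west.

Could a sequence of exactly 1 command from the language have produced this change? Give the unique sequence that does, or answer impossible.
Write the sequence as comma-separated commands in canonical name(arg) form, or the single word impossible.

key: heading stays W — the single command does not turn
t0: (4, 0) facing west
step 1 (strafe(right, 1)): (4, 1) facing west
all 4 alternatives checked — unique.

strafe(right, 1)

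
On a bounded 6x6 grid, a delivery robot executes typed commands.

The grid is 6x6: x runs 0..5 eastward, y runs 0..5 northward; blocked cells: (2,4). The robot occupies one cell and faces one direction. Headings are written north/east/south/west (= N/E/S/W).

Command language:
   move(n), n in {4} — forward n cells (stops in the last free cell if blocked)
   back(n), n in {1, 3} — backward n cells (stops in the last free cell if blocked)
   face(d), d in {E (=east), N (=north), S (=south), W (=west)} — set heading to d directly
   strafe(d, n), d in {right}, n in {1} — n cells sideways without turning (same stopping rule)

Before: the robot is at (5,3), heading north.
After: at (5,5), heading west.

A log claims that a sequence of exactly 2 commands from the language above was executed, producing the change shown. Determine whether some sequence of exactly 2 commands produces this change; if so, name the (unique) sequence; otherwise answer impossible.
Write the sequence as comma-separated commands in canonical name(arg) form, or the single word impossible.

move(4), face(W)

key: move(4) runs into the grid edge before its full distance
from: at (5,3), heading north
t=1 move(4) ⇒ at (5,5), heading north
t=2 face(W) ⇒ at (5,5), heading west
uniquely the one of 64 2-step routes that fits.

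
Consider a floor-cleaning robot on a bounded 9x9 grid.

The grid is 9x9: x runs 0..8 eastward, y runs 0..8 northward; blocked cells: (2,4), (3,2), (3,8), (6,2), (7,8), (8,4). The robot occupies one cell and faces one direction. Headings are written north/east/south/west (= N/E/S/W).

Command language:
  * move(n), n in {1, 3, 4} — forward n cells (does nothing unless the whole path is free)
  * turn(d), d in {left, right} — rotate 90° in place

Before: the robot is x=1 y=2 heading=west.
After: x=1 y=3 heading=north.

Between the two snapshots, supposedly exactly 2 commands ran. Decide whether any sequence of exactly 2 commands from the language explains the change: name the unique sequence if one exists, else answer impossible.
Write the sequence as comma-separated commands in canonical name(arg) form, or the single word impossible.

key: order matters: swapping turn(right) and move(1) lands elsewhere
initial: x=1 y=2 heading=west
step 1 (turn(right)): x=1 y=2 heading=north
step 2 (move(1)): x=1 y=3 heading=north
no rival 2-sequence matches.

turn(right), move(1)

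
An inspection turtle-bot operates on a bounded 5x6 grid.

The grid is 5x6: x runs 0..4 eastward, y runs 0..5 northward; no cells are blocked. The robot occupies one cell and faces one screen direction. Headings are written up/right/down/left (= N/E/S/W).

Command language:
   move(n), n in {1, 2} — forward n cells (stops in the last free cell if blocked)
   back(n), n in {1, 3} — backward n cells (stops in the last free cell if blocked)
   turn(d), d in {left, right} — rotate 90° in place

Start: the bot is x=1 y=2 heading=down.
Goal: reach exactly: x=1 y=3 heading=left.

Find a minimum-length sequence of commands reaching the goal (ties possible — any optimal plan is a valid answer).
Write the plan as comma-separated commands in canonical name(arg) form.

initial: x=1 y=2 heading=down
t=1 back(1) ⇒ x=1 y=3 heading=down
t=2 turn(right) ⇒ x=1 y=3 heading=left
nothing shorter than 2 reaches the goal.

back(1), turn(right)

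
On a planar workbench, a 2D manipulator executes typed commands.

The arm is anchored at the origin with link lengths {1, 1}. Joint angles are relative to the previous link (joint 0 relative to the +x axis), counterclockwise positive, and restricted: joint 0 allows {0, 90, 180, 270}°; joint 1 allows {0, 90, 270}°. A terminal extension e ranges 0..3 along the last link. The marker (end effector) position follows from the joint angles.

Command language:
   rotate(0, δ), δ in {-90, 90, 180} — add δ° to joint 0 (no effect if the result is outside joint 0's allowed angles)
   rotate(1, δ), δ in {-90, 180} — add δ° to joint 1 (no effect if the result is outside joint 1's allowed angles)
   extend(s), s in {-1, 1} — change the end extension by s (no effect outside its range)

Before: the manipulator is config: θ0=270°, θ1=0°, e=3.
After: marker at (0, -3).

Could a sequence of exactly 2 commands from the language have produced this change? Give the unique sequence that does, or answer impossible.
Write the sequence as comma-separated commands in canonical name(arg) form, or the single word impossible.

extend(-1), extend(-1)

t0: config: θ0=270°, θ1=0°, e=3
[1] after extend(-1): config: θ0=270°, θ1=0°, e=2
[2] after extend(-1): config: θ0=270°, θ1=0°, e=1
all 49 alternatives checked — unique.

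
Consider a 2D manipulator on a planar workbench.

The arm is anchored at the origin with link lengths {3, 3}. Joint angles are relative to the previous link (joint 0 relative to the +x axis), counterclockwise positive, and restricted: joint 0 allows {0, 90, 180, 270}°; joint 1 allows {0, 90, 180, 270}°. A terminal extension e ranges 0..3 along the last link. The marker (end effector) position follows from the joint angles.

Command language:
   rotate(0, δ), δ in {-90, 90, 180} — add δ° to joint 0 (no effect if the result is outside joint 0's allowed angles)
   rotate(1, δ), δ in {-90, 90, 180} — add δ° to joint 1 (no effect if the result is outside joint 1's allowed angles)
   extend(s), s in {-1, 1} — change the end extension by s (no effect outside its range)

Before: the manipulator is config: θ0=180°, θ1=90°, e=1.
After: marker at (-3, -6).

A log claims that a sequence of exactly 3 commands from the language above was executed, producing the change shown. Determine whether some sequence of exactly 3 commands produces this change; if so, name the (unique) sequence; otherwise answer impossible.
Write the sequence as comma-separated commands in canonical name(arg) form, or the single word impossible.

t0: config: θ0=180°, θ1=90°, e=1
step 1 (extend(1)): config: θ0=180°, θ1=90°, e=2
step 2 (extend(1)): config: θ0=180°, θ1=90°, e=3
step 3 (extend(1)): config: θ0=180°, θ1=90°, e=3
no rival 3-sequence matches.

extend(1), extend(1), extend(1)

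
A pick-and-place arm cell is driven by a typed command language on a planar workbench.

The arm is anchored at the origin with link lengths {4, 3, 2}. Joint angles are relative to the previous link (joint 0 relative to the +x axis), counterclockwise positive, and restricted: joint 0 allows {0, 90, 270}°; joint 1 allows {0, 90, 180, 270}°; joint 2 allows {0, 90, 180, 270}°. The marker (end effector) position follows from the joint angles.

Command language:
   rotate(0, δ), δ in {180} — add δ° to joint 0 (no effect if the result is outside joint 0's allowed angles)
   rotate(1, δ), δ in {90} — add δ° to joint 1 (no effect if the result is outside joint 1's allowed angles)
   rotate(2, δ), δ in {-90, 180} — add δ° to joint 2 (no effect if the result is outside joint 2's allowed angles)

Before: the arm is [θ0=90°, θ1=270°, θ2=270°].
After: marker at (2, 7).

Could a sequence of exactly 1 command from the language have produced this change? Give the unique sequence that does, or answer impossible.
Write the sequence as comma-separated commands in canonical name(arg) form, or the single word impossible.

begin: [θ0=90°, θ1=270°, θ2=270°]
step 1 (rotate(1, 90)): [θ0=90°, θ1=0°, θ2=270°]
no other 1-command option fits: unique.

rotate(1, 90)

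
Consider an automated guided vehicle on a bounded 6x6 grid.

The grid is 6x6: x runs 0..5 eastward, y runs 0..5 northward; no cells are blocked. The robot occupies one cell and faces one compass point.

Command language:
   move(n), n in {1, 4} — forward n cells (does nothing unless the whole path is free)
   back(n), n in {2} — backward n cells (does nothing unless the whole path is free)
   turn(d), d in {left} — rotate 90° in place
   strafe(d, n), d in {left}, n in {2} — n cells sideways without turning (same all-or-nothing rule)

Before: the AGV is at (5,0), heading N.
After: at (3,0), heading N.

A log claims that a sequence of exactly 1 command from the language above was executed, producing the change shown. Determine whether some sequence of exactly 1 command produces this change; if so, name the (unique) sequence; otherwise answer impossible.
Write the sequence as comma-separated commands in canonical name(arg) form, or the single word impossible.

strafe(left, 2)

key: heading stays N — the single command does not turn
t0: at (5,0), heading N
step 1 (strafe(left, 2)): at (3,0), heading N
uniquely the one of 5 1-step routes that fits.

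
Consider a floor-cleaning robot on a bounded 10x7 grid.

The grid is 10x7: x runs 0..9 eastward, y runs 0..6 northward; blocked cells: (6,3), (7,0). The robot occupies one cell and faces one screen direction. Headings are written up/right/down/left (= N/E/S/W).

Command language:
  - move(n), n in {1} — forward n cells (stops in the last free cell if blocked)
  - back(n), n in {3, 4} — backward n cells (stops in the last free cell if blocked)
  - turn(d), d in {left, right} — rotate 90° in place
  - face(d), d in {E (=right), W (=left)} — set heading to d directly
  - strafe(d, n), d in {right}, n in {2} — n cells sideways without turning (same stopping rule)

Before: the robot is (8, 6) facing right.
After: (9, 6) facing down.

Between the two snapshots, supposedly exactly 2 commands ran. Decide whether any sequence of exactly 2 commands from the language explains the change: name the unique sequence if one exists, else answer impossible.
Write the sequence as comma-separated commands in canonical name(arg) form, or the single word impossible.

move(1), turn(right)

key: cell and facing (now S) both changed — the 2 commands mix motion and turning
begin: (8, 6) facing right
t=1 move(1) ⇒ (9, 6) facing right
t=2 turn(right) ⇒ (9, 6) facing down
uniquely the one of 64 2-step routes that fits.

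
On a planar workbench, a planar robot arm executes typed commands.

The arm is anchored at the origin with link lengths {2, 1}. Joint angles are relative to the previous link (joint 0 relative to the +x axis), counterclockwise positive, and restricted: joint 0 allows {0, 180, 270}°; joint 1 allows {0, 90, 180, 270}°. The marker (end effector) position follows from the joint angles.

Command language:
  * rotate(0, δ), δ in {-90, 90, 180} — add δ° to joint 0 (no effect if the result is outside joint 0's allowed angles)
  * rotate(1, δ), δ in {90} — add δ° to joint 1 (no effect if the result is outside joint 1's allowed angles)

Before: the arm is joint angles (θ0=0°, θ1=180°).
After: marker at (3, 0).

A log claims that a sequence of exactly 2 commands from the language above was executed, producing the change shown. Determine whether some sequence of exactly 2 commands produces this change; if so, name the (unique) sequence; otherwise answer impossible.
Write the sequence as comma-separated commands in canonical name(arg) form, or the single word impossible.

initial: joint angles (θ0=0°, θ1=180°)
t=1 rotate(1, 90) ⇒ joint angles (θ0=0°, θ1=270°)
t=2 rotate(1, 90) ⇒ joint angles (θ0=0°, θ1=0°)
uniquely the one of 16 2-step routes that fits.

rotate(1, 90), rotate(1, 90)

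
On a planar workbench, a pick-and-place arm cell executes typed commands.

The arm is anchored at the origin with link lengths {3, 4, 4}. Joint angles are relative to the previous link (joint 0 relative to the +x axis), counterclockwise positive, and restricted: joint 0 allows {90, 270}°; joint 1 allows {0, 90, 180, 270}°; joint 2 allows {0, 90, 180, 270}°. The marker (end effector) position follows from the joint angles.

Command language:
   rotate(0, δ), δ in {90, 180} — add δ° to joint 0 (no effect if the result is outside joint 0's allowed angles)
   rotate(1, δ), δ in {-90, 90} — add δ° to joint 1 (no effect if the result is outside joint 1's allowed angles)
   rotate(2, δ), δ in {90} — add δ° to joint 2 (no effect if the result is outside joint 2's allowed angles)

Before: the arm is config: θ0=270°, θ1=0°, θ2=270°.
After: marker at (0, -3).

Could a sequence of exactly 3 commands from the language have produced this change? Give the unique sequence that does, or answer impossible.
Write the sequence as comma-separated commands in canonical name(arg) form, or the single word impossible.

start: config: θ0=270°, θ1=0°, θ2=270°
step 1 (rotate(2, 90)): config: θ0=270°, θ1=0°, θ2=0°
step 2 (rotate(2, 90)): config: θ0=270°, θ1=0°, θ2=90°
step 3 (rotate(2, 90)): config: θ0=270°, θ1=0°, θ2=180°
no other 3-command option fits: unique.

rotate(2, 90), rotate(2, 90), rotate(2, 90)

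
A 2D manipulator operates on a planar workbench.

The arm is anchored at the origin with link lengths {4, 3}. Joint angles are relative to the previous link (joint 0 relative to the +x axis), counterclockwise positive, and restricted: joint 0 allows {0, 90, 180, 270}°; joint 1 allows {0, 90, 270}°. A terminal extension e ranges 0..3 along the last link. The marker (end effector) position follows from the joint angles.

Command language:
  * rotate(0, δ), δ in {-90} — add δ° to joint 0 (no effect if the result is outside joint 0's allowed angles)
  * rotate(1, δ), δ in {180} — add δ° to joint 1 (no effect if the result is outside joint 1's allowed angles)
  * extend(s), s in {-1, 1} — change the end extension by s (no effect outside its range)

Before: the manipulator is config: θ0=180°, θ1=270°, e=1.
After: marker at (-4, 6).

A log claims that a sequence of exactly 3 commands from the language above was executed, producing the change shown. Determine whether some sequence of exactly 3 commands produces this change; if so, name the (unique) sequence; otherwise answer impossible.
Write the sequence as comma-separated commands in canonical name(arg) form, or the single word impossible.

extend(1), extend(1), extend(1)

start: config: θ0=180°, θ1=270°, e=1
1. extend(1) → config: θ0=180°, θ1=270°, e=2
2. extend(1) → config: θ0=180°, θ1=270°, e=3
3. extend(1) → config: θ0=180°, θ1=270°, e=3
no other 3-command option fits: unique.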